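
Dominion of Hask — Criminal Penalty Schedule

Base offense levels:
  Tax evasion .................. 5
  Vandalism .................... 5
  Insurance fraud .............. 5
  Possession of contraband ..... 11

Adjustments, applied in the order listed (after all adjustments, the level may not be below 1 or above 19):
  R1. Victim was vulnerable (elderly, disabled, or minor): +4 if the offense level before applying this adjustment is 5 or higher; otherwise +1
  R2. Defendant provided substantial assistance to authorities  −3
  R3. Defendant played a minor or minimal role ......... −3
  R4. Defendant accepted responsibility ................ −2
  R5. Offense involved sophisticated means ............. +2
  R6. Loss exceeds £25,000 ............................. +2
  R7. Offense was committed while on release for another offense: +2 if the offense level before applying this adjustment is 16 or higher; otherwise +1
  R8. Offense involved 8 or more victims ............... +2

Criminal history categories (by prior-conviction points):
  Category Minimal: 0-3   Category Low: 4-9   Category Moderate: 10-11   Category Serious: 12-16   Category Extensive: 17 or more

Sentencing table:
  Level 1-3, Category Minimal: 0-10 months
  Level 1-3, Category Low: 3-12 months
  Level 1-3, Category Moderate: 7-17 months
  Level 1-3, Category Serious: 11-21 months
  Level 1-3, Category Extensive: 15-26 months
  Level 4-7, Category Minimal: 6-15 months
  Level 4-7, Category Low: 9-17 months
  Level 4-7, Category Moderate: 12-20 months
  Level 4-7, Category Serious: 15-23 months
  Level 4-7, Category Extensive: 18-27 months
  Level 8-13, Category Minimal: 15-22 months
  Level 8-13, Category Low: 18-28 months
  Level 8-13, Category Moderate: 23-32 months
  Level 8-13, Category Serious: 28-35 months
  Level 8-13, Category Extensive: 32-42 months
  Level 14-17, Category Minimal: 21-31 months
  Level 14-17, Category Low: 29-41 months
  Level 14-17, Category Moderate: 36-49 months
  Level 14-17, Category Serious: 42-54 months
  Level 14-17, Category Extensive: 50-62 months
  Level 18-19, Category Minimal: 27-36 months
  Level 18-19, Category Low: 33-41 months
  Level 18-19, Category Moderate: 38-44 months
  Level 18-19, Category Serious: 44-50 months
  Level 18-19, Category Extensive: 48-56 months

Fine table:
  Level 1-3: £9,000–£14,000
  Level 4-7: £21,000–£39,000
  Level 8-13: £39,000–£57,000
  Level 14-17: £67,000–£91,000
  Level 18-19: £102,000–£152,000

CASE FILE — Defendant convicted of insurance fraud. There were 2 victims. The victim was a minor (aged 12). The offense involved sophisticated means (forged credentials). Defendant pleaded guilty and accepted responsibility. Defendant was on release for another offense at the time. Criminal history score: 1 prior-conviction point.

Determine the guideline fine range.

Base offense level for insurance fraud: 5.
R1 applies (level before this adjustment is 5 ≥ 5, so +4): 5 + 4 = 9.
R3 does not apply.
R4 applies: 9 − 2 = 7.
R5 applies: 7 + 2 = 9.
R7 applies (level before this adjustment is 9 < 16, so +1): 9 + 1 = 10.
R8 does not apply.
Final offense level: 10.
Level 10 falls in the 8-13 band.
Fine table: Level 8-13 → £39,000–£57,000.

£39,000–£57,000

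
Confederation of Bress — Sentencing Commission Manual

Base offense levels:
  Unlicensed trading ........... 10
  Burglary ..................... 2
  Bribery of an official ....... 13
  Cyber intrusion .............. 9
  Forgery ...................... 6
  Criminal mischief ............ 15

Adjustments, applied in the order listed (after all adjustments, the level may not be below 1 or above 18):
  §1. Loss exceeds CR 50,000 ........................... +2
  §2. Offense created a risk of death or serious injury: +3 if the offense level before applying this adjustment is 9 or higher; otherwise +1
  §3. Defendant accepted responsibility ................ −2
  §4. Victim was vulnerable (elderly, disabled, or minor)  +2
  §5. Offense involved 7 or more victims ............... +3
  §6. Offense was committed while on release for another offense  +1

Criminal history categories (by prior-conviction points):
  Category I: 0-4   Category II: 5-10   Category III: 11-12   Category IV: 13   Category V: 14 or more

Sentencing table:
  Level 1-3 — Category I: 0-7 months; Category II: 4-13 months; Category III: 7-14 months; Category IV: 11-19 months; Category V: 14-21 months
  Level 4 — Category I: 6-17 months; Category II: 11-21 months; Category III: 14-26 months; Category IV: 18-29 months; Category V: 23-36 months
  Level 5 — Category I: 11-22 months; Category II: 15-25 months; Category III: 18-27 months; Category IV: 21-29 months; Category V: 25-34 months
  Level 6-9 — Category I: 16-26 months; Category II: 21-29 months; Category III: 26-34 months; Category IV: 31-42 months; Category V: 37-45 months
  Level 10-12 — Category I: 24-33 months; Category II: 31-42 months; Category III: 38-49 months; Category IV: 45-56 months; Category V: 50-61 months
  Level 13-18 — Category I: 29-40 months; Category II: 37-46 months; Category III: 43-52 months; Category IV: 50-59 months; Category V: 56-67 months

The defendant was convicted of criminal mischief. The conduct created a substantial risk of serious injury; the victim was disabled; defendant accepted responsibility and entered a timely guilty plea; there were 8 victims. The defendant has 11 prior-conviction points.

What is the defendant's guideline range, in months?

43-52 months

Base offense level for criminal mischief: 15.
§2 applies (level before this adjustment is 15 ≥ 9, so +3): 15 + 3 = 18.
§3 applies: 18 − 2 = 16.
§4 applies: 16 + 2 = 18.
§5 applies: 18 + 3 = 21.
§6 does not apply.
Level 21 exceeds the maximum of 18; capped at 18.
Final offense level: 18.
Criminal history: 11 prior points → Category III (11-12).
Level 18 falls in the 13-18 band.
Grid: Level 13-18 × Category III = 43-52 months.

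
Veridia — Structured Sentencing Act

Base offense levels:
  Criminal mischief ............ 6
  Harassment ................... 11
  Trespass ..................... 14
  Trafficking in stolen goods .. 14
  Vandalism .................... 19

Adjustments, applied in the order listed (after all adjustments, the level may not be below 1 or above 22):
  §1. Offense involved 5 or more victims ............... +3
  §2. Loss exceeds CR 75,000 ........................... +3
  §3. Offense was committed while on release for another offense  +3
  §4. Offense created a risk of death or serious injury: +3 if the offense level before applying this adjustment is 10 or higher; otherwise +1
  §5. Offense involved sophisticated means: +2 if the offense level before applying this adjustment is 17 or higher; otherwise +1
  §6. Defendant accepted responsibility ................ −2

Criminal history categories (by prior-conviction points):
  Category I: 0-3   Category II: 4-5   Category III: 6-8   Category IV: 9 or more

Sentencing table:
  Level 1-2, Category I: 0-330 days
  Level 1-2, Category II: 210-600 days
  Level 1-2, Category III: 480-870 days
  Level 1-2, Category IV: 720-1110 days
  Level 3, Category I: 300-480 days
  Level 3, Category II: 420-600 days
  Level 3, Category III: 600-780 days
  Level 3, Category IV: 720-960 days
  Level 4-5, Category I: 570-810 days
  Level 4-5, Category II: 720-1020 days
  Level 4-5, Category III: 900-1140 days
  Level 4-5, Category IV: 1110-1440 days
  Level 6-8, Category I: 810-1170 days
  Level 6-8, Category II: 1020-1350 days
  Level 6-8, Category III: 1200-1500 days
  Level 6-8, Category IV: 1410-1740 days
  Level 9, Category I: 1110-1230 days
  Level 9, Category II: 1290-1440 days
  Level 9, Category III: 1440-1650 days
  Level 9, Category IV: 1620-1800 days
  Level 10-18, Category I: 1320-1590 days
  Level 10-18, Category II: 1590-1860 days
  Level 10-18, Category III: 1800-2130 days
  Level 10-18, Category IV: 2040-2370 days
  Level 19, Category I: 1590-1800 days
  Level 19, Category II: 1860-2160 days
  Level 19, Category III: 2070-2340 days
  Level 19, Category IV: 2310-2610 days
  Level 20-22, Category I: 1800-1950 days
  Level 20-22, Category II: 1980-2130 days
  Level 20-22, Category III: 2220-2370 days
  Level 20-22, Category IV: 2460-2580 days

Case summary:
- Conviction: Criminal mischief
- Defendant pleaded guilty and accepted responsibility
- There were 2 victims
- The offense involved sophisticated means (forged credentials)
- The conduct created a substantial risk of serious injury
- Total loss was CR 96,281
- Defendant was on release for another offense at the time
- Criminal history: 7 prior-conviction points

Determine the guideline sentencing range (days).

Base offense level for criminal mischief: 6.
§2 applies: 6 + 3 = 9.
§3 applies: 9 + 3 = 12.
§4 applies (level before this adjustment is 12 ≥ 10, so +3): 12 + 3 = 15.
§5 applies (level before this adjustment is 15 < 17, so +1): 15 + 1 = 16.
§6 applies: 16 − 2 = 14.
Final offense level: 14.
Criminal history: 7 prior points → Category III (6-8).
Level 14 falls in the 10-18 band.
Grid: Level 10-18 × Category III = 1800-2130 days.

1800-2130 days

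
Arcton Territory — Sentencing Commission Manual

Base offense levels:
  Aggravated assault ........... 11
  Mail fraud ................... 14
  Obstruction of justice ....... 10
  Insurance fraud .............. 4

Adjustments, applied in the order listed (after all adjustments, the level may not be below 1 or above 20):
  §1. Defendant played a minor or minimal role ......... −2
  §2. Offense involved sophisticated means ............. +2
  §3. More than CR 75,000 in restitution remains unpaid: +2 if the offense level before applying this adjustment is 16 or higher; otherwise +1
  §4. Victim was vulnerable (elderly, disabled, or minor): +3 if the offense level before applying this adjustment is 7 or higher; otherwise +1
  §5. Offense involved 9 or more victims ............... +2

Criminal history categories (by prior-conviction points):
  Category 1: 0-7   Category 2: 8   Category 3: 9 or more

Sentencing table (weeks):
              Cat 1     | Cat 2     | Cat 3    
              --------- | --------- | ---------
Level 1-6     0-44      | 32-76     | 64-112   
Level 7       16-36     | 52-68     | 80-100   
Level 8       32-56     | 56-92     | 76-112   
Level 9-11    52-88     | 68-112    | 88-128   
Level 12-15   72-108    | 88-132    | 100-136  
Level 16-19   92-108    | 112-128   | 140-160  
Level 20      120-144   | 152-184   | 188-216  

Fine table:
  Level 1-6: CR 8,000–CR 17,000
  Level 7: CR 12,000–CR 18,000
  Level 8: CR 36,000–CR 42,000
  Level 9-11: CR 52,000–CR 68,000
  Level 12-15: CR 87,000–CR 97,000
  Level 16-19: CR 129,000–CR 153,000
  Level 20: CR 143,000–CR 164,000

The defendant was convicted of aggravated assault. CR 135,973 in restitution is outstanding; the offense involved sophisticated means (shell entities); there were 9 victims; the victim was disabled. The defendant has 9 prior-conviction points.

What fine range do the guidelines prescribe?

CR 129,000–CR 153,000

Base offense level for aggravated assault: 11.
§2 applies: 11 + 2 = 13.
§3 applies (level before this adjustment is 13 < 16, so +1): 13 + 1 = 14.
§4 applies (level before this adjustment is 14 ≥ 7, so +3): 14 + 3 = 17.
§5 applies: 17 + 2 = 19.
Final offense level: 19.
Level 19 falls in the 16-19 band.
Fine table: Level 16-19 → CR 129,000–CR 153,000.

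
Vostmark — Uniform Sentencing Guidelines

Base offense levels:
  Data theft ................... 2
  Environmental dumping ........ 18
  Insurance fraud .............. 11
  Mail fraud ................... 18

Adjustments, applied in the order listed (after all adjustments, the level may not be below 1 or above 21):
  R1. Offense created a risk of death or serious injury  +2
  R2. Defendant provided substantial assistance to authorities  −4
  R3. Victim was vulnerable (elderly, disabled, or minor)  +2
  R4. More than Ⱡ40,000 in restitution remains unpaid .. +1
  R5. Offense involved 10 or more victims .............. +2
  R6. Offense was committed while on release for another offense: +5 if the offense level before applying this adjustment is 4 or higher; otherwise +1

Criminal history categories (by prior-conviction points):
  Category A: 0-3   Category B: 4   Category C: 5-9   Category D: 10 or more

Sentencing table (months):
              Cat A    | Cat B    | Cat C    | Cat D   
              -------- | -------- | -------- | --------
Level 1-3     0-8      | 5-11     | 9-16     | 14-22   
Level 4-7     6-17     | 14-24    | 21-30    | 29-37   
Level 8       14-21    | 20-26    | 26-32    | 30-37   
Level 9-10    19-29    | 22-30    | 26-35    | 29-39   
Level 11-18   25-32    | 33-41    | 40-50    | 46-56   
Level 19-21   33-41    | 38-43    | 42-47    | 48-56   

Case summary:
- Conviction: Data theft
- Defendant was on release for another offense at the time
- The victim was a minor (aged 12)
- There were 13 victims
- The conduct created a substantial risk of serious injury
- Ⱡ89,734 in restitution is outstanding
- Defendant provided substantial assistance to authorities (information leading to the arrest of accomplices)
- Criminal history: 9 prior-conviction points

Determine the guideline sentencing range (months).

Base offense level for data theft: 2.
R1 applies: 2 + 2 = 4.
R2 applies: 4 − 4 = 0.
R3 applies: 0 + 2 = 2.
R4 applies: 2 + 1 = 3.
R5 applies: 3 + 2 = 5.
R6 applies (level before this adjustment is 5 ≥ 4, so +5): 5 + 5 = 10.
Final offense level: 10.
Criminal history: 9 prior points → Category C (5-9).
Level 10 falls in the 9-10 band.
Grid: Level 9-10 × Category C = 26-35 months.

26-35 months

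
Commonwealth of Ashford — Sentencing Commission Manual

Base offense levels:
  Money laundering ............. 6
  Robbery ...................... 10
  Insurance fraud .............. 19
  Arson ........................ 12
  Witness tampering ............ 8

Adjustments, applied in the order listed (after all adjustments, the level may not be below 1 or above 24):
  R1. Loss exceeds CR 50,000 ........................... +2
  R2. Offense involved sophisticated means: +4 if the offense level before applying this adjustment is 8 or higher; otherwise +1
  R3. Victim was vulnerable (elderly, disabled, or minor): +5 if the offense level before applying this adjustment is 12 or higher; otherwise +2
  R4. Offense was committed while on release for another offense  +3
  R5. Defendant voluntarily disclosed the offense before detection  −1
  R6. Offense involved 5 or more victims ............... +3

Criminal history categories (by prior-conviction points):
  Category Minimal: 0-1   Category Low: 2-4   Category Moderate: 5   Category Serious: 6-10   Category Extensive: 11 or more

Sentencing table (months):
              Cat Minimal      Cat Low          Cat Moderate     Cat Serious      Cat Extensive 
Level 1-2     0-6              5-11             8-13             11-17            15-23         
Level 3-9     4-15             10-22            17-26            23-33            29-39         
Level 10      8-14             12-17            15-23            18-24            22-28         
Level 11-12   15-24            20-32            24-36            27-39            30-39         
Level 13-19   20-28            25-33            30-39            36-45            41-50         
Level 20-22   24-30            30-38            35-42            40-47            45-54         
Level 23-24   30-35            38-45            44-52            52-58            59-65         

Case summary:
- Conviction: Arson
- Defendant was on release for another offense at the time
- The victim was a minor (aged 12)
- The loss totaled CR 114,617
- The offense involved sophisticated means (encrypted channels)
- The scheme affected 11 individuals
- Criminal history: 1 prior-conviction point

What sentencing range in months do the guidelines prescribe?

30-35 months

Base offense level for arson: 12.
R1 applies: 12 + 2 = 14.
R2 applies (level before this adjustment is 14 ≥ 8, so +4): 14 + 4 = 18.
R3 applies (level before this adjustment is 18 ≥ 12, so +5): 18 + 5 = 23.
R4 applies: 23 + 3 = 26.
R6 applies: 26 + 3 = 29.
Level 29 exceeds the maximum of 24; capped at 24.
Final offense level: 24.
Criminal history: 1 prior point → Category Minimal (0-1).
Level 24 falls in the 23-24 band.
Grid: Level 23-24 × Category Minimal = 30-35 months.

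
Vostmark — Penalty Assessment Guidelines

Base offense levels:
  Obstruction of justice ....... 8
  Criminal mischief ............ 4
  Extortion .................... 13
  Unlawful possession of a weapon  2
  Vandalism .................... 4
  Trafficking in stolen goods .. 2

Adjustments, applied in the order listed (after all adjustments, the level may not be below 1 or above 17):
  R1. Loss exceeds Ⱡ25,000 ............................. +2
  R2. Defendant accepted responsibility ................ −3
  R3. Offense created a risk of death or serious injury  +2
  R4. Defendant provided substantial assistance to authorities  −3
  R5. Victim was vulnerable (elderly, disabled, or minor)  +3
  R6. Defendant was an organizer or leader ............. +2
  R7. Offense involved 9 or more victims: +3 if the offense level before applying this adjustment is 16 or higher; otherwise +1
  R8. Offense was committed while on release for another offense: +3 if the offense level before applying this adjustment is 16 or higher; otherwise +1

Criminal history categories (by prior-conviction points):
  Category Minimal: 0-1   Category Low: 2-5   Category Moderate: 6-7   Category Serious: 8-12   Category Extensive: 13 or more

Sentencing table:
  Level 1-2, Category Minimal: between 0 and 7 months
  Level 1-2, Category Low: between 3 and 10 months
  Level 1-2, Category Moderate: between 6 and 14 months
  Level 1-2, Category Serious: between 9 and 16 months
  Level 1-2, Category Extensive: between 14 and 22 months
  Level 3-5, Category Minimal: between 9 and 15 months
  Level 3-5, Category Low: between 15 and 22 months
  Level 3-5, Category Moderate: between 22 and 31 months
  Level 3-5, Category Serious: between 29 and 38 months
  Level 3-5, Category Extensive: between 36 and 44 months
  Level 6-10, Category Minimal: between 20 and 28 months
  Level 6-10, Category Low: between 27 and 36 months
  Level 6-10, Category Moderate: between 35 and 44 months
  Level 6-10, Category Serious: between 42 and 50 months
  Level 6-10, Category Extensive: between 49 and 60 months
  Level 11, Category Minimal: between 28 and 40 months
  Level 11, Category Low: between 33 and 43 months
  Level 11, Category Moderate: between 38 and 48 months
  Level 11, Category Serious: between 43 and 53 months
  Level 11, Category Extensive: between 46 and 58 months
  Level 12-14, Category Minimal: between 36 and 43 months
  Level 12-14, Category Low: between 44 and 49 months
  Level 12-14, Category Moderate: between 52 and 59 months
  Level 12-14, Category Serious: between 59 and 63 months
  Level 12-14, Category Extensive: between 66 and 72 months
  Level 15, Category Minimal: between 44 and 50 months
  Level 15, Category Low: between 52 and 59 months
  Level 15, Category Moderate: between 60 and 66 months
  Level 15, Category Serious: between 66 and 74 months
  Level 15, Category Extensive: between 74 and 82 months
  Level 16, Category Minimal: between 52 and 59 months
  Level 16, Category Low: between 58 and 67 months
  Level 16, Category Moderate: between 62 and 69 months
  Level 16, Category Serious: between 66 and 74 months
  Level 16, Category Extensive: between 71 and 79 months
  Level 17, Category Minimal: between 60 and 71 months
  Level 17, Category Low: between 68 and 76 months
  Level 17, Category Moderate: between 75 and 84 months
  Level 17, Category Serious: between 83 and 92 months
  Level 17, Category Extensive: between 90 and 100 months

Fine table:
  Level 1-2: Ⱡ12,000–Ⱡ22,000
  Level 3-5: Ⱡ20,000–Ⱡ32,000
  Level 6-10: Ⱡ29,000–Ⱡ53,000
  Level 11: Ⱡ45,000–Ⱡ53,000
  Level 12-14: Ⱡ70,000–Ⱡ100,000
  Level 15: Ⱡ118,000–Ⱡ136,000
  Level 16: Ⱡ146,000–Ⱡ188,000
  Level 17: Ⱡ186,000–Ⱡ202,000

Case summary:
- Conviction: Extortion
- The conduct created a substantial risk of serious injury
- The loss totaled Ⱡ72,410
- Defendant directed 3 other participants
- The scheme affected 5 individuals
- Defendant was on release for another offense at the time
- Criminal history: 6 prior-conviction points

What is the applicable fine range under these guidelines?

Base offense level for extortion: 13.
R1 applies: 13 + 2 = 15.
R3 applies: 15 + 2 = 17.
R6 applies: 17 + 2 = 19.
R7 does not apply.
R8 applies (level before this adjustment is 19 ≥ 16, so +3): 19 + 3 = 22.
Level 22 exceeds the maximum of 17; capped at 17.
Final offense level: 17.
Level 17 falls in the 17 band.
Fine table: Level 17 → Ⱡ186,000–Ⱡ202,000.

Ⱡ186,000–Ⱡ202,000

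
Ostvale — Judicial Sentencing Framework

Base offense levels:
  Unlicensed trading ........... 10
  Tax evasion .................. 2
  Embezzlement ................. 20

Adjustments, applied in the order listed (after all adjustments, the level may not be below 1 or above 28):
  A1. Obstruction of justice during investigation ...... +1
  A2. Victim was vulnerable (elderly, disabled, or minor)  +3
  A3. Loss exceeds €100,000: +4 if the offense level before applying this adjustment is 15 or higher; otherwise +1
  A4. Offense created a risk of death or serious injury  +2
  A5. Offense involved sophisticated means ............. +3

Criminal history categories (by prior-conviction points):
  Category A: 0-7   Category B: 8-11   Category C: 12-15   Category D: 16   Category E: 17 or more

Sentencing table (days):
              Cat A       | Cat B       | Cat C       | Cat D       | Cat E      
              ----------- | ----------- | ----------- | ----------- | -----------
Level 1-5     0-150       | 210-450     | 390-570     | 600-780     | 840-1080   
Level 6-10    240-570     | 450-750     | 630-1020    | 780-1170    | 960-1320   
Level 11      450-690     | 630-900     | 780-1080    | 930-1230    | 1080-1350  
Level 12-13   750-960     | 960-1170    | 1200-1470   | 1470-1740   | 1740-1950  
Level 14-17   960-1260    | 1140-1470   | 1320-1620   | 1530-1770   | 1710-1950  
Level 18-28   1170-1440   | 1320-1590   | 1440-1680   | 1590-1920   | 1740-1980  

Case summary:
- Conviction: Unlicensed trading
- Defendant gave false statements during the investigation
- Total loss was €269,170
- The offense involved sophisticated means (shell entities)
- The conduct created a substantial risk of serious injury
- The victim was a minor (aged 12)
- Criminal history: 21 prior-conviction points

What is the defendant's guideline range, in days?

1740-1980 days

Base offense level for unlicensed trading: 10.
A1 applies: 10 + 1 = 11.
A2 applies: 11 + 3 = 14.
A3 applies (level before this adjustment is 14 < 15, so +1): 14 + 1 = 15.
A4 applies: 15 + 2 = 17.
A5 applies: 17 + 3 = 20.
Final offense level: 20.
Criminal history: 21 prior points → Category E (17+).
Level 20 falls in the 18-28 band.
Grid: Level 18-28 × Category E = 1740-1980 days.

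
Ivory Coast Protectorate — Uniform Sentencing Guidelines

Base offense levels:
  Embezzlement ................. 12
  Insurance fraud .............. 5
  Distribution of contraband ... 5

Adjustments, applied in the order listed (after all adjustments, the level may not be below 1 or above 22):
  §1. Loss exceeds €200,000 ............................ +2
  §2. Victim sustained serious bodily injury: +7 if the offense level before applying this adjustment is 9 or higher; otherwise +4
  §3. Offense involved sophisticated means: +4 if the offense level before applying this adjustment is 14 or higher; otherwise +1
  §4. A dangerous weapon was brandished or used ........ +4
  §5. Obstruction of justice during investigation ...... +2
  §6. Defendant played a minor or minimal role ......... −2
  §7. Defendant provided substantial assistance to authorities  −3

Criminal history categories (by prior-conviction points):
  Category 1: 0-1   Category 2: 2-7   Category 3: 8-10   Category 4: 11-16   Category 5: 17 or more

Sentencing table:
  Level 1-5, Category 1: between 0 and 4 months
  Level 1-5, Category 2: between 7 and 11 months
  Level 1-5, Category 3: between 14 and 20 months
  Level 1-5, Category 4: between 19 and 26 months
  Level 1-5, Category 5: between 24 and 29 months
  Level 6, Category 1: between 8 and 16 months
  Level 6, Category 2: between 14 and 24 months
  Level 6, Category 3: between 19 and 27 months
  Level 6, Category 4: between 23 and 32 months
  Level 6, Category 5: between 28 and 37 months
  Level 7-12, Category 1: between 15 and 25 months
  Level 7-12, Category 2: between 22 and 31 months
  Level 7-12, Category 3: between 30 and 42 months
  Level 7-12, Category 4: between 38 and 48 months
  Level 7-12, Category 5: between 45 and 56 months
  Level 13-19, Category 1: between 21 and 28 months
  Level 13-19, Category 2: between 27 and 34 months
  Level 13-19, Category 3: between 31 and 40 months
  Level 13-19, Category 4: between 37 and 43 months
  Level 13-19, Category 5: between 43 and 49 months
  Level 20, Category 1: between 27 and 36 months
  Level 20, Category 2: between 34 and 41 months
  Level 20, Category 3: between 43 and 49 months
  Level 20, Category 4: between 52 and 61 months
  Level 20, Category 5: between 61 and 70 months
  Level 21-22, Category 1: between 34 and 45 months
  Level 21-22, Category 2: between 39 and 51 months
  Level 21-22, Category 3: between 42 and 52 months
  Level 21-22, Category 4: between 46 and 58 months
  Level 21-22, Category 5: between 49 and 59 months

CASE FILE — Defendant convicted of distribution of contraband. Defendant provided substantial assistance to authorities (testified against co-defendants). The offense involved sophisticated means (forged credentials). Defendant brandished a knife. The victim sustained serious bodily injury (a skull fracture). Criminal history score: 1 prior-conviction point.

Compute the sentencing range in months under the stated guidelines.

15-25 months

Base offense level for distribution of contraband: 5.
§1 does not apply.
§2 applies (level before this adjustment is 5 < 9, so +4): 5 + 4 = 9.
§3 applies (level before this adjustment is 9 < 14, so +1): 9 + 1 = 10.
§4 applies: 10 + 4 = 14.
§5 does not apply.
§7 applies: 14 − 3 = 11.
Final offense level: 11.
Criminal history: 1 prior point → Category 1 (0-1).
Level 11 falls in the 7-12 band.
Grid: Level 7-12 × Category 1 = 15-25 months.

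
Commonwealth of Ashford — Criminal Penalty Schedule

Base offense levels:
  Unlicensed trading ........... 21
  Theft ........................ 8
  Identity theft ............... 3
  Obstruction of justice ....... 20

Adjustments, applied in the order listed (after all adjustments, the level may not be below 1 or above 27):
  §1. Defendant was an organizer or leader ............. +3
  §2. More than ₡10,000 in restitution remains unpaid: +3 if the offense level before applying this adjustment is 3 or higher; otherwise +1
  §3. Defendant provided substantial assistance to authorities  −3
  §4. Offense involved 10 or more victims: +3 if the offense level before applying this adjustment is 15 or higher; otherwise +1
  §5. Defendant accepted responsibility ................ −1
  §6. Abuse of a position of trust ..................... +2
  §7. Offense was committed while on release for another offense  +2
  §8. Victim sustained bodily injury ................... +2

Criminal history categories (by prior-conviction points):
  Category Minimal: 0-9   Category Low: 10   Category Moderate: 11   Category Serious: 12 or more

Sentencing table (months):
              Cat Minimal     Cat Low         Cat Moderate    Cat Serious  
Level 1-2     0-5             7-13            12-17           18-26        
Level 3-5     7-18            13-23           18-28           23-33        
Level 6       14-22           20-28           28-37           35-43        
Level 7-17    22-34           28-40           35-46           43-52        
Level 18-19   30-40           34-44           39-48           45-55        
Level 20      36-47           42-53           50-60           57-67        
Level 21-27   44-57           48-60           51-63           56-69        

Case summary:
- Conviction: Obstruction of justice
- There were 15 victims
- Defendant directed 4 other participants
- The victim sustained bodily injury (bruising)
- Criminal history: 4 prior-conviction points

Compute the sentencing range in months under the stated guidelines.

Base offense level for obstruction of justice: 20.
§1 applies: 20 + 3 = 23.
§2 does not apply.
§3 does not apply.
§4 applies (level before this adjustment is 23 ≥ 15, so +3): 23 + 3 = 26.
§7 does not apply.
§8 applies: 26 + 2 = 28.
Level 28 exceeds the maximum of 27; capped at 27.
Final offense level: 27.
Criminal history: 4 prior points → Category Minimal (0-9).
Level 27 falls in the 21-27 band.
Grid: Level 21-27 × Category Minimal = 44-57 months.

44-57 months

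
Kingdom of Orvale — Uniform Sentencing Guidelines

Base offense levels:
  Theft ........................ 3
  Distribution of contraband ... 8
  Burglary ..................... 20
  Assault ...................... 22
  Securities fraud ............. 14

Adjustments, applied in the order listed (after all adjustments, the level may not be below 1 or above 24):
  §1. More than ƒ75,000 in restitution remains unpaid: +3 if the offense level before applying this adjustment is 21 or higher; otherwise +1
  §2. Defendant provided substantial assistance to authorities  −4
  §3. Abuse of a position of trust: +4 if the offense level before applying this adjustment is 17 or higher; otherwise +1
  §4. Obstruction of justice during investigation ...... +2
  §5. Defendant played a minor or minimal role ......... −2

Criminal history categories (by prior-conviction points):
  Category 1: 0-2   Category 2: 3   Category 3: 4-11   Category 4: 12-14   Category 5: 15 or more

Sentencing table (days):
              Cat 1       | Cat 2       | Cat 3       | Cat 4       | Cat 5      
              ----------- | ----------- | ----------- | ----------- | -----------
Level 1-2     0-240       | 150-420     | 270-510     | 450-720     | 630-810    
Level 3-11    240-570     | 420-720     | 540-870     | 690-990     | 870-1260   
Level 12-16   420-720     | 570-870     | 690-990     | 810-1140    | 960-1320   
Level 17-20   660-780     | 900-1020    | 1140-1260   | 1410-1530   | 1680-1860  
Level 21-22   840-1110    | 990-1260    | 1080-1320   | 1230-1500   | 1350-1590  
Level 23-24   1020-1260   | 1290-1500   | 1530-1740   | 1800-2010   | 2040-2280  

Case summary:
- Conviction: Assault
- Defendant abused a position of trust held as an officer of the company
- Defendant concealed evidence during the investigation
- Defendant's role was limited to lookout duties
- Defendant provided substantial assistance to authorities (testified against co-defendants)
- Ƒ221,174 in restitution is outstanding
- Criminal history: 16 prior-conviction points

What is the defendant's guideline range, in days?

2040-2280 days

Base offense level for assault: 22.
§1 applies (level before this adjustment is 22 ≥ 21, so +3): 22 + 3 = 25.
§2 applies: 25 − 4 = 21.
§3 applies (level before this adjustment is 21 ≥ 17, so +4): 21 + 4 = 25.
§4 applies: 25 + 2 = 27.
§5 applies: 27 − 2 = 25.
Level 25 exceeds the maximum of 24; capped at 24.
Final offense level: 24.
Criminal history: 16 prior points → Category 5 (15+).
Level 24 falls in the 23-24 band.
Grid: Level 23-24 × Category 5 = 2040-2280 days.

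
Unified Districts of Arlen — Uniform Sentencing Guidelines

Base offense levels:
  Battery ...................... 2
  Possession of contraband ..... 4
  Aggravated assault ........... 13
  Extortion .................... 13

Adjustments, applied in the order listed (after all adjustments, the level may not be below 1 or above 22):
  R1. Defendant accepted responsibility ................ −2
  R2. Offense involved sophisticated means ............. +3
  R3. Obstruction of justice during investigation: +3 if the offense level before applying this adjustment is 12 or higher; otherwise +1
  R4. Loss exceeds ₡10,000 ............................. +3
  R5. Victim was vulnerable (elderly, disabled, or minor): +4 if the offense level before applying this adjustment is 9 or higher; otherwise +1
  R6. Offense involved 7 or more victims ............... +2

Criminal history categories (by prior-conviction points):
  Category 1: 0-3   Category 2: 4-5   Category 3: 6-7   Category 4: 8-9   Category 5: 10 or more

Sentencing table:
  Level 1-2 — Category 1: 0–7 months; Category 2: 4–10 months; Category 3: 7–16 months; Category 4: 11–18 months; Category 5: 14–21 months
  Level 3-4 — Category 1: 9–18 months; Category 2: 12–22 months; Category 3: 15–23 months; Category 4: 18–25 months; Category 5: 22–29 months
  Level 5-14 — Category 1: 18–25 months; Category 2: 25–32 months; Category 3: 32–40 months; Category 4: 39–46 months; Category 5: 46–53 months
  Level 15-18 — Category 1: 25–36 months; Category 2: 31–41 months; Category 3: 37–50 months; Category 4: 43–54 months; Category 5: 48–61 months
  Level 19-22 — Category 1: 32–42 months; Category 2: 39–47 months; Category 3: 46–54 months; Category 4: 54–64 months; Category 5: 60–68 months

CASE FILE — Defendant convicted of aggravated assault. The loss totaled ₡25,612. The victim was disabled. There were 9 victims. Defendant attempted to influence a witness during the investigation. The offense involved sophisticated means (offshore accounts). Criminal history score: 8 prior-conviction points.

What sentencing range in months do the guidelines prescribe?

54-64 months

Base offense level for aggravated assault: 13.
R1 does not apply.
R2 applies: 13 + 3 = 16.
R3 applies (level before this adjustment is 16 ≥ 12, so +3): 16 + 3 = 19.
R4 applies: 19 + 3 = 22.
R5 applies (level before this adjustment is 22 ≥ 9, so +4): 22 + 4 = 26.
R6 applies: 26 + 2 = 28.
Level 28 exceeds the maximum of 22; capped at 22.
Final offense level: 22.
Criminal history: 8 prior points → Category 4 (8-9).
Level 22 falls in the 19-22 band.
Grid: Level 19-22 × Category 4 = 54-64 months.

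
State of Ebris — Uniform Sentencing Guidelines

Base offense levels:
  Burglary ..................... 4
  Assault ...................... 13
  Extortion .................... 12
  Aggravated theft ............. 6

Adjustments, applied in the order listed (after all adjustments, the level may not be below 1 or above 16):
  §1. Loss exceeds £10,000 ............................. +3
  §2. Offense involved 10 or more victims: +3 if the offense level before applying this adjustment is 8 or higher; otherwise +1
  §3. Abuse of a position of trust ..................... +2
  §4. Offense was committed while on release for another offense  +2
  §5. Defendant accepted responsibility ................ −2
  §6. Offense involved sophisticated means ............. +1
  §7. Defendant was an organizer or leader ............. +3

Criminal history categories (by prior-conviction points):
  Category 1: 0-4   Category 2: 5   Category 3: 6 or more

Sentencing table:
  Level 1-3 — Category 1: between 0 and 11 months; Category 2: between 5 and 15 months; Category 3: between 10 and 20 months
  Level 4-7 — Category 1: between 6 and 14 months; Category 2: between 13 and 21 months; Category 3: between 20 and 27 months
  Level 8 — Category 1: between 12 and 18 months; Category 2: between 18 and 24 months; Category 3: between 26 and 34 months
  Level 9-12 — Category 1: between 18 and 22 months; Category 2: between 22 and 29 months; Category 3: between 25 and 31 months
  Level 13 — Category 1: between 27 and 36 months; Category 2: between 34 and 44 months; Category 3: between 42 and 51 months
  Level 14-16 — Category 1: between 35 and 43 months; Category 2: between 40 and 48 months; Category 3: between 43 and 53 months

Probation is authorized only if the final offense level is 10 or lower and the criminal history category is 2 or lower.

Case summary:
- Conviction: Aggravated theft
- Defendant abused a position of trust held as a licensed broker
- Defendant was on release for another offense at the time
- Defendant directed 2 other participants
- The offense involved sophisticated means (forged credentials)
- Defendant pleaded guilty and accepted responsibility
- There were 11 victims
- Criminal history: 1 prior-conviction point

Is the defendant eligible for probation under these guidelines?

Base offense level for aggravated theft: 6.
§2 applies (level before this adjustment is 6 < 8, so +1): 6 + 1 = 7.
§3 applies: 7 + 2 = 9.
§4 applies: 9 + 2 = 11.
§5 applies: 11 − 2 = 9.
§6 applies: 9 + 1 = 10.
§7 applies: 10 + 3 = 13.
Final offense level: 13.
Criminal history: 1 prior point → Category 1 (0-4).
Level 13 falls in the 13 band.
Grid: Level 13 × Category 1 = 27-36 months.
Probation check: level 13 > 10 and category 1 ≤ 2 → not eligible.

No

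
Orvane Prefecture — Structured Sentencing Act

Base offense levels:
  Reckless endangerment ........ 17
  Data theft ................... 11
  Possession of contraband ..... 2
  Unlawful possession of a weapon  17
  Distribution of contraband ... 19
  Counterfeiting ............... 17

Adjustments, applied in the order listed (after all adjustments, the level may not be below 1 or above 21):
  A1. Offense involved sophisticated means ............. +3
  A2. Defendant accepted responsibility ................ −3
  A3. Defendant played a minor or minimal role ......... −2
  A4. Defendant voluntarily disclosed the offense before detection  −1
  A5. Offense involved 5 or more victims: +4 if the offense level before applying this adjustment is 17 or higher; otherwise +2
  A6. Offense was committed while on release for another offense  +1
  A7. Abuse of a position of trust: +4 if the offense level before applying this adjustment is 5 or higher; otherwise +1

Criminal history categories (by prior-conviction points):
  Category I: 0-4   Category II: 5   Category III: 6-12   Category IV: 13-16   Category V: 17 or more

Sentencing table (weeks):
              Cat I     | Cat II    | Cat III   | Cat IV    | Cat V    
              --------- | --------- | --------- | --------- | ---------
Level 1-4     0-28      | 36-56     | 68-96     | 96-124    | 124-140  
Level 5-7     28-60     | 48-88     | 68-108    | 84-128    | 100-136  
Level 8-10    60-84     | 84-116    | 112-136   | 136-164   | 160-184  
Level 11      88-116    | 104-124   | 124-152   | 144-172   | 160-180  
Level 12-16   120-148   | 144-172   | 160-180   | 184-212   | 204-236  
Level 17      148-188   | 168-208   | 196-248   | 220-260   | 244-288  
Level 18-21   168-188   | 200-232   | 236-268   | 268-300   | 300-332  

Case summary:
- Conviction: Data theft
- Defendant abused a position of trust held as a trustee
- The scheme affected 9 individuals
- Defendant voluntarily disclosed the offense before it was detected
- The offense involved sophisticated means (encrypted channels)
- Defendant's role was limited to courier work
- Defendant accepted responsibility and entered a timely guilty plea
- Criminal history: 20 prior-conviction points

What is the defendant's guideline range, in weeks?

204-236 weeks

Base offense level for data theft: 11.
A1 applies: 11 + 3 = 14.
A2 applies: 14 − 3 = 11.
A3 applies: 11 − 2 = 9.
A4 applies: 9 − 1 = 8.
A5 applies (level before this adjustment is 8 < 17, so +2): 8 + 2 = 10.
A6 does not apply.
A7 applies (level before this adjustment is 10 ≥ 5, so +4): 10 + 4 = 14.
Final offense level: 14.
Criminal history: 20 prior points → Category V (17+).
Level 14 falls in the 12-16 band.
Grid: Level 12-16 × Category V = 204-236 weeks.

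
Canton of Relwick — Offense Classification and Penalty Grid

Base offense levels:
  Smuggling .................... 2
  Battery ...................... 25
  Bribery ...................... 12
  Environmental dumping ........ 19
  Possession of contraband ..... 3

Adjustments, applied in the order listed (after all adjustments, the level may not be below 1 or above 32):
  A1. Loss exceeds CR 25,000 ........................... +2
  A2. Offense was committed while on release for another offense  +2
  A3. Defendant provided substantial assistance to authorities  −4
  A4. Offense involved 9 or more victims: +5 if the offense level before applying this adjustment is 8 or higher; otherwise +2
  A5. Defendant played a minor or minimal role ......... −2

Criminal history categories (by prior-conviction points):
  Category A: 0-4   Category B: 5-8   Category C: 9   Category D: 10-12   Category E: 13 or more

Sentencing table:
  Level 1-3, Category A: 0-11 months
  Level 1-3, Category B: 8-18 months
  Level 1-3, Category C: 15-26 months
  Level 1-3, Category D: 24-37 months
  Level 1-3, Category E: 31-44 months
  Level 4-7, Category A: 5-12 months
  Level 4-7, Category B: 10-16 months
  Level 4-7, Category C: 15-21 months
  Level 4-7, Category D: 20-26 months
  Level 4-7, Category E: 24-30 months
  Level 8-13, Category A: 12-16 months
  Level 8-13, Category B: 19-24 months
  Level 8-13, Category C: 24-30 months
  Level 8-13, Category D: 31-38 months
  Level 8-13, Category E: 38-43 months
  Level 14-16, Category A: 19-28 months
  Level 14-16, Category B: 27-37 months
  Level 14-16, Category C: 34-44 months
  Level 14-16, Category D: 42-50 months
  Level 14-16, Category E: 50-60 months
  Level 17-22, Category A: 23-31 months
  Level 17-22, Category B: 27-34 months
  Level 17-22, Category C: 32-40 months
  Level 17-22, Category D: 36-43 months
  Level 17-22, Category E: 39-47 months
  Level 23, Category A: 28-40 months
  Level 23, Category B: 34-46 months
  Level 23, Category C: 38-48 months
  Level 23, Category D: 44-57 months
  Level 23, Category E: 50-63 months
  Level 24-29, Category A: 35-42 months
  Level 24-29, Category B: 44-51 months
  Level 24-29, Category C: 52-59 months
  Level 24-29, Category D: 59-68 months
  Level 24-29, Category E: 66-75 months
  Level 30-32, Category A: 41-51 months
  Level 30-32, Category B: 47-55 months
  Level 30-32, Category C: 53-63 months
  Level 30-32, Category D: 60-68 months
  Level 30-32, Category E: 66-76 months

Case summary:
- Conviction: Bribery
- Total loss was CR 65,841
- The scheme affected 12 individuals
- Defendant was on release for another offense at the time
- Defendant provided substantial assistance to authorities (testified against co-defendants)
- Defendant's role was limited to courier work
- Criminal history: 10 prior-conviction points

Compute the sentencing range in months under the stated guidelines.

42-50 months

Base offense level for bribery: 12.
A1 applies: 12 + 2 = 14.
A2 applies: 14 + 2 = 16.
A3 applies: 16 − 4 = 12.
A4 applies (level before this adjustment is 12 ≥ 8, so +5): 12 + 5 = 17.
A5 applies: 17 − 2 = 15.
Final offense level: 15.
Criminal history: 10 prior points → Category D (10-12).
Level 15 falls in the 14-16 band.
Grid: Level 14-16 × Category D = 42-50 months.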